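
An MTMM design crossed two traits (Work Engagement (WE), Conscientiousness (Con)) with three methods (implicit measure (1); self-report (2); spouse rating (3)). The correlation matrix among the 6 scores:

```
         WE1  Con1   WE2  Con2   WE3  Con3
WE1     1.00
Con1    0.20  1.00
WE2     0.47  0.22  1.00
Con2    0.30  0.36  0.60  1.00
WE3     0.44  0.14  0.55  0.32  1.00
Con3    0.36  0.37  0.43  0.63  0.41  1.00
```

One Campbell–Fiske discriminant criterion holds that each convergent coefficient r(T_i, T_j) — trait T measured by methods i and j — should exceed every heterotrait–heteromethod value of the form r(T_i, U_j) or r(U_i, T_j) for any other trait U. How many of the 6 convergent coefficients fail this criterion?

Each convergent coefficient versus the relevant comparison correlations:
WE (methods 1·2): 0.47 vs {0.30, 0.22} → pass.
WE (methods 1·3): 0.44 vs {0.36, 0.14} → pass.
WE (methods 2·3): 0.55 vs {0.43, 0.32} → pass.
Con (methods 1·2): 0.36 vs {0.22, 0.30} → pass.
Con (methods 1·3): 0.37 vs {0.14, 0.36} → pass.
Con (methods 2·3): 0.63 vs {0.32, 0.43} → pass.
0 of 6 fail.

0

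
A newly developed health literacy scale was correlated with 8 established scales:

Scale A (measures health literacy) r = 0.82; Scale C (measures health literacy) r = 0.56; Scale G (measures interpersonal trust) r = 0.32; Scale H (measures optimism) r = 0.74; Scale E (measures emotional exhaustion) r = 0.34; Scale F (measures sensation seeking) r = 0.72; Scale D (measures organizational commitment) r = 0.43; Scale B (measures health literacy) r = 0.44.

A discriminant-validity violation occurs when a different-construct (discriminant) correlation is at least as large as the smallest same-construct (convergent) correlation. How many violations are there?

2

Convergent (same construct = health literacy): Scale A, Scale C, Scale B.
Smallest convergent = 0.44. Discriminant values: 0.32, 0.74, 0.34, 0.72, 0.43; count ≥ 0.44 → 2.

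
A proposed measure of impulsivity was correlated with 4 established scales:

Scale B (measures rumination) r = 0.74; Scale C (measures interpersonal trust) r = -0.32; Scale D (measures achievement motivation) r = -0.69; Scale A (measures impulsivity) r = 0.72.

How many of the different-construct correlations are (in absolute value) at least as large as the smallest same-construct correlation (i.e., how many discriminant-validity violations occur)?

1

Convergent (same construct = impulsivity): Scale A.
Smallest convergent = 0.72. Discriminant |r|: 0.74, 0.32, 0.69; count ≥ 0.72 → 1.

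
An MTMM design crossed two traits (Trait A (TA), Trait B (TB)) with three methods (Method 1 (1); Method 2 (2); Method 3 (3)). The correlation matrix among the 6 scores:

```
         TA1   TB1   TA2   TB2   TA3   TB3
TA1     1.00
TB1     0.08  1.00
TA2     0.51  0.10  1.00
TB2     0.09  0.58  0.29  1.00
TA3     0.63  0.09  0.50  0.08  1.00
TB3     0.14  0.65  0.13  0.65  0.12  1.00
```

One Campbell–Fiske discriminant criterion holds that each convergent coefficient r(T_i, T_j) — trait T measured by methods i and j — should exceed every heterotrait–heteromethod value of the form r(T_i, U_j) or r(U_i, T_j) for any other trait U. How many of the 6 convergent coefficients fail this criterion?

0

Convergent coefficients and their comparison sets:
TA (methods 1·2): 0.51 vs {0.09, 0.10} → pass.
TA (methods 1·3): 0.63 vs {0.14, 0.09} → pass.
TA (methods 2·3): 0.50 vs {0.13, 0.08} → pass.
TB (methods 1·2): 0.58 vs {0.10, 0.09} → pass.
TB (methods 1·3): 0.65 vs {0.09, 0.14} → pass.
TB (methods 2·3): 0.65 vs {0.08, 0.13} → pass.
0 of 6 fail.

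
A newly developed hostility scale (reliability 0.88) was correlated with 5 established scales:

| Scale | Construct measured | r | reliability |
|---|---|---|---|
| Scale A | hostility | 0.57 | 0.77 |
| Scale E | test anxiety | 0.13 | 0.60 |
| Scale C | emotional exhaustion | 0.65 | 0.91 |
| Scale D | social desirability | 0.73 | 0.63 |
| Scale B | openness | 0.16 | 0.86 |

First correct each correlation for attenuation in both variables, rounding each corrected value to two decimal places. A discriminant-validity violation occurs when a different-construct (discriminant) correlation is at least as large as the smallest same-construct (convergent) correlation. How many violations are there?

Disattenuated r (r / √(r_scale · r_new)):
  Scale A (conv): 0.57 / √(0.77·0.88) = 0.69
  Scale E (disc): 0.13 / √(0.60·0.88) = 0.18
  Scale C (disc): 0.65 / √(0.91·0.88) = 0.73
  Scale D (disc): 0.73 / √(0.63·0.88) = 0.98
  Scale B (disc): 0.16 / √(0.86·0.88) = 0.18
Smallest convergent = 0.69. Discriminant values: 0.18, 0.73, 0.98, 0.18; count ≥ 0.69 → 2.

2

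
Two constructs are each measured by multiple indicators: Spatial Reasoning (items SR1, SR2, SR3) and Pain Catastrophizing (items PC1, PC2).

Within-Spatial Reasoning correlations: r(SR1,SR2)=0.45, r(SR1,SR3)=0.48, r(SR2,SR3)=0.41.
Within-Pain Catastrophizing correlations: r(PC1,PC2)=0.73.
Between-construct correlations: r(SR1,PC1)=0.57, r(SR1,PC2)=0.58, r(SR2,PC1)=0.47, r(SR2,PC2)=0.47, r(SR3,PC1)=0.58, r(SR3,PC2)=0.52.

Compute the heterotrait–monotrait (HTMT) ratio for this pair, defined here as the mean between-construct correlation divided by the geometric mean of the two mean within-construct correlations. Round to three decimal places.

Between-construct mean = 3.19/6 = 0.5317.
Mean within-SR = 1.34/3 = 0.4467; mean within-PC = 0.73/1 = 0.7300.
Geometric mean = √(0.4467 × 0.7300) = 0.5710.
HTMT = 0.5317 / 0.5710 = 0.931.

0.931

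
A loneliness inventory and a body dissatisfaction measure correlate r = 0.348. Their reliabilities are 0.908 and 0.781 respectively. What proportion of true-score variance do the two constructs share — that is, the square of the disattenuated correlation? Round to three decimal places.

0.171

Disattenuated r = 0.348 / √(0.908 × 0.781) = 0.348 / 0.8421 = 0.4133.
Shared true-score variance = 0.4133² = 0.1708 ≈ 0.171.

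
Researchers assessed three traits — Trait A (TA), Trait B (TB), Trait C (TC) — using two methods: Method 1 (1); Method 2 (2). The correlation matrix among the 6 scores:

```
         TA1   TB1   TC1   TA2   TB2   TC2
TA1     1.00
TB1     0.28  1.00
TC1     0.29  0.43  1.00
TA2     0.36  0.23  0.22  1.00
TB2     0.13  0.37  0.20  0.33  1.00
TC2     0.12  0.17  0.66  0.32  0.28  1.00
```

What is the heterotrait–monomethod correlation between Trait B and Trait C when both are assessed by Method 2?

Different traits, same method: r(TB2, TC2) = 0.28.

0.28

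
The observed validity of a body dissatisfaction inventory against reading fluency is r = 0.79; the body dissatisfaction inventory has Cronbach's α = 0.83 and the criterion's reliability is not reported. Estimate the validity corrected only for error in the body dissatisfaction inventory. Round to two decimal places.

0.87

Single correction: r_c = r_obs / √r_xx = 0.79 / √0.83 = 0.79 / 0.9110 ≈ 0.87.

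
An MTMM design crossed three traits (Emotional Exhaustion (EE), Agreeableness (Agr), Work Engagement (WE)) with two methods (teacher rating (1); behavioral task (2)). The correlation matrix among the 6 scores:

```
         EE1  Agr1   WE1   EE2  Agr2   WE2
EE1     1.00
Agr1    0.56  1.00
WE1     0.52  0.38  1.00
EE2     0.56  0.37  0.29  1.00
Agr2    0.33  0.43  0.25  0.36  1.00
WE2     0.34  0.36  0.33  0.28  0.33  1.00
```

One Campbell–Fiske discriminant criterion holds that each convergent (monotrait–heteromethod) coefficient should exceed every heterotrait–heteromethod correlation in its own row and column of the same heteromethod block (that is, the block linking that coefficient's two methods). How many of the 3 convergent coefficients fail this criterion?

1

Checking each validity diagonal entry against its comparison values:
EE (methods 1·2): 0.56 vs {0.33, 0.37, 0.34, 0.29} → pass.
Agr (methods 1·2): 0.43 vs {0.37, 0.33, 0.36, 0.25} → pass.
WE (methods 1·2): 0.33 vs {0.29, 0.34, 0.25, 0.36} → fail.
1 of 3 fail.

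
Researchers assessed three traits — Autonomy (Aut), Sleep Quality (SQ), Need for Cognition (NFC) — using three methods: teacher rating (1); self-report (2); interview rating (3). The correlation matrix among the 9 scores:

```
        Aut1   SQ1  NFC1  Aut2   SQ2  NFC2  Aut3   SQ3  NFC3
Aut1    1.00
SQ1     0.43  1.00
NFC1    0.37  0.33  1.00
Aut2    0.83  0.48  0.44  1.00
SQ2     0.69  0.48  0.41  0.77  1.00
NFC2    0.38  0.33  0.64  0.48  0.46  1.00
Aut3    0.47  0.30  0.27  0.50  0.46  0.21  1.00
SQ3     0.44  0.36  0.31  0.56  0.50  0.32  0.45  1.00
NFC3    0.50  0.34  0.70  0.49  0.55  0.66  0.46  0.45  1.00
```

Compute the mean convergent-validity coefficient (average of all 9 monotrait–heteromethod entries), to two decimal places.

0.57

Convergent values: 0.83, 0.47, 0.50, 0.48, 0.36, 0.50, 0.64, 0.70, 0.66; mean = 5.14/9 = 0.57.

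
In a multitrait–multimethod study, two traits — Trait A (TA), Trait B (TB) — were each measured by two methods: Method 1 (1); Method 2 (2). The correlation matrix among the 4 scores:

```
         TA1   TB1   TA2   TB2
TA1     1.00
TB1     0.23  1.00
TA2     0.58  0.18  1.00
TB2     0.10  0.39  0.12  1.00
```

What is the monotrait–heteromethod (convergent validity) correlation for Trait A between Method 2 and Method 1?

Same trait (TA), different methods: r(TA2, TA1) = 0.58.

0.58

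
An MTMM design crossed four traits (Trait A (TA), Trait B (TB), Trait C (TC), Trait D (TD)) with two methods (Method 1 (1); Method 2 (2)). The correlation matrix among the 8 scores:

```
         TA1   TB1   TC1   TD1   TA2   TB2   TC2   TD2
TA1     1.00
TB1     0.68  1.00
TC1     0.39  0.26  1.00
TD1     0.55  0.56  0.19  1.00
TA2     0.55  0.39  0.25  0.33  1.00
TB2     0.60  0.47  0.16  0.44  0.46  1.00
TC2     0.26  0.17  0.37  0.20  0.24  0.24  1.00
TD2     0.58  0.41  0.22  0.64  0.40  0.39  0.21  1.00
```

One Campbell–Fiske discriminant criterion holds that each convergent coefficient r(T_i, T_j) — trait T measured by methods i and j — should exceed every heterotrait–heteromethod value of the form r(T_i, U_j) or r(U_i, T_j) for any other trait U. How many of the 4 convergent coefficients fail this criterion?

2

Each convergent coefficient versus the relevant comparison correlations:
TA (methods 1·2): 0.55 vs {0.60, 0.39, 0.26, 0.25, 0.58, 0.33} → fail.
TB (methods 1·2): 0.47 vs {0.39, 0.60, 0.17, 0.16, 0.41, 0.44} → fail.
TC (methods 1·2): 0.37 vs {0.25, 0.26, 0.16, 0.17, 0.22, 0.20} → pass.
TD (methods 1·2): 0.64 vs {0.33, 0.58, 0.44, 0.41, 0.20, 0.22} → pass.
2 of 4 fail.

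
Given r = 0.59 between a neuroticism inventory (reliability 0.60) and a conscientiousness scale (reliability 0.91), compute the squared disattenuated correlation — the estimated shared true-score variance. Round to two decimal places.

0.64

Disattenuated r = 0.59 / √(0.60 × 0.91) = 0.59 / 0.7389 = 0.7985.
Shared true-score variance = 0.7985² = 0.6376 ≈ 0.64.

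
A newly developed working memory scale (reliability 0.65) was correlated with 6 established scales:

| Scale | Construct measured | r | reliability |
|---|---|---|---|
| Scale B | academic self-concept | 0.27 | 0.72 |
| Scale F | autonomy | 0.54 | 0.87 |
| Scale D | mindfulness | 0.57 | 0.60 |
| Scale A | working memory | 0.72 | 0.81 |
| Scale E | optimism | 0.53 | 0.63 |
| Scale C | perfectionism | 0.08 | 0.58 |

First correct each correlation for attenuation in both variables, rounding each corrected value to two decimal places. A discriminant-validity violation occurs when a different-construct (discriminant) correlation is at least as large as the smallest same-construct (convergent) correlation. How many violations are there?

Disattenuated r (r / √(r_scale · r_new)):
  Scale B (disc): 0.27 / √(0.72·0.65) = 0.39
  Scale F (disc): 0.54 / √(0.87·0.65) = 0.72
  Scale D (disc): 0.57 / √(0.60·0.65) = 0.91
  Scale A (conv): 0.72 / √(0.81·0.65) = 0.99
  Scale E (disc): 0.53 / √(0.63·0.65) = 0.83
  Scale C (disc): 0.08 / √(0.58·0.65) = 0.13
Smallest convergent = 0.99. Discriminant values: 0.39, 0.72, 0.91, 0.83, 0.13; count ≥ 0.99 → 0.

0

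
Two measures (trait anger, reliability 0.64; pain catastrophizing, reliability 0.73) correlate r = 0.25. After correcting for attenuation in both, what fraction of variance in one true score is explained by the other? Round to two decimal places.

0.13

Disattenuated r = 0.25 / √(0.64 × 0.73) = 0.25 / 0.6835 = 0.3658.
Shared true-score variance = 0.3658² = 0.1338 ≈ 0.13.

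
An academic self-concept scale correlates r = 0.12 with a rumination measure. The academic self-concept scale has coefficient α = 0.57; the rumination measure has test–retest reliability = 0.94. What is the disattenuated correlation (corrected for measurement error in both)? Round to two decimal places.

r_true = r_obs / √(r_xx · r_yy) = 0.12 / √(0.57 × 0.94) = 0.12 / √0.5358 = 0.12 / 0.7320 ≈ 0.16.

0.16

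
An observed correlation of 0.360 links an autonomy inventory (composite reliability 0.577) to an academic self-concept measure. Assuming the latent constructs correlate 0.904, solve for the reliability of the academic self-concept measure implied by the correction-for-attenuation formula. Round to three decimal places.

r_true = r_obs / √(r_xx · r_yy) ⇒ 0.904 = 0.360 / √(0.577 · r_yy).
√(0.577 · r_yy) = 0.360 / 0.904 = 0.3982; 0.577 · r_yy = 0.1586; r_yy = 0.1586 / 0.577 ≈ 0.275.

0.275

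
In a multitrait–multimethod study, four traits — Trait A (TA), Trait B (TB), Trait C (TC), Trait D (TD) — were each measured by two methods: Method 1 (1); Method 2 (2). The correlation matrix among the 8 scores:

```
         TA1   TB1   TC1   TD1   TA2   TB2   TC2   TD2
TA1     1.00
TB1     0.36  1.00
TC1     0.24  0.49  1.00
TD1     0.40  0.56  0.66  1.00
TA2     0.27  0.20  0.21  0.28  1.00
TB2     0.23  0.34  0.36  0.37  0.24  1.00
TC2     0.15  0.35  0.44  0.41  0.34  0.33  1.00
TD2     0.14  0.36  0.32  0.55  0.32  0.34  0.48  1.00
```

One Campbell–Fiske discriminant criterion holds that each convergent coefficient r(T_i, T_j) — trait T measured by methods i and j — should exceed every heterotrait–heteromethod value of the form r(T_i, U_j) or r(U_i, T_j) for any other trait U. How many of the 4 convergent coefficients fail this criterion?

2

Convergent coefficients and their comparison sets:
TA (methods 1·2): 0.27 vs {0.23, 0.20, 0.15, 0.21, 0.14, 0.28} → fail.
TB (methods 1·2): 0.34 vs {0.20, 0.23, 0.35, 0.36, 0.36, 0.37} → fail.
TC (methods 1·2): 0.44 vs {0.21, 0.15, 0.36, 0.35, 0.32, 0.41} → pass.
TD (methods 1·2): 0.55 vs {0.28, 0.14, 0.37, 0.36, 0.41, 0.32} → pass.
2 of 4 fail.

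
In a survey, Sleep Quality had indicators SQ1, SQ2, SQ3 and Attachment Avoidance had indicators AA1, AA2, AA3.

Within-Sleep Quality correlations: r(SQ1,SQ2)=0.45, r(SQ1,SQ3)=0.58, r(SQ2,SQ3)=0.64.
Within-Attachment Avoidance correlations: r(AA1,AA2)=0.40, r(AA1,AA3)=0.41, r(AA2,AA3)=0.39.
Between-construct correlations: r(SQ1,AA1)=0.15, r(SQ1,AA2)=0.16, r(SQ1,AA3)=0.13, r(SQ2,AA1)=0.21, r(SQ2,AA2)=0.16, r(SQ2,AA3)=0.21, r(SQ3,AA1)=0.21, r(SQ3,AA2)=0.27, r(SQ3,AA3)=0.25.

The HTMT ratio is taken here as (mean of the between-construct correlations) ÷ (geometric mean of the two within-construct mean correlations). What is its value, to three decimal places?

0.412

Mean heterotrait r = 1.75/9 = 0.1944.
Mean within-SQ = 1.67/3 = 0.5567; mean within-AA = 1.20/3 = 0.4000.
Geometric mean = √(0.5567 × 0.4000) = 0.4719.
HTMT = 0.1944 / 0.4719 = 0.412.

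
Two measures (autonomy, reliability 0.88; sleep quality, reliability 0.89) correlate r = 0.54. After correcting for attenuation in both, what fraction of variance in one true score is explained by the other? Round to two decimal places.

0.37

Disattenuated r = 0.54 / √(0.88 × 0.89) = 0.54 / 0.8850 = 0.6102.
Shared true-score variance = 0.6102² = 0.3723 ≈ 0.37.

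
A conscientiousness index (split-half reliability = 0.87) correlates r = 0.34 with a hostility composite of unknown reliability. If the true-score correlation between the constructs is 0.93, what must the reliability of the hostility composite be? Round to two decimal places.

0.15

r_true = r_obs / √(r_xx · r_yy) ⇒ 0.93 = 0.34 / √(0.87 · r_yy).
√(0.87 · r_yy) = 0.34 / 0.93 = 0.3656; 0.87 · r_yy = 0.1337; r_yy = 0.1337 / 0.87 ≈ 0.15.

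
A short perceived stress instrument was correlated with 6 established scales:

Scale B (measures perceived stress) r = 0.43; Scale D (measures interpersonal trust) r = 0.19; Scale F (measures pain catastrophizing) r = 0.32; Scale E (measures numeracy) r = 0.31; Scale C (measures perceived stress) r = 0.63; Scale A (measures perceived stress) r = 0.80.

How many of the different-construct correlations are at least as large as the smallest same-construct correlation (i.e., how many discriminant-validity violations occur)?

0

Convergent (same construct = perceived stress): Scale B, Scale C, Scale A.
Smallest convergent = 0.43. Discriminant values: 0.19, 0.32, 0.31; count ≥ 0.43 → 0.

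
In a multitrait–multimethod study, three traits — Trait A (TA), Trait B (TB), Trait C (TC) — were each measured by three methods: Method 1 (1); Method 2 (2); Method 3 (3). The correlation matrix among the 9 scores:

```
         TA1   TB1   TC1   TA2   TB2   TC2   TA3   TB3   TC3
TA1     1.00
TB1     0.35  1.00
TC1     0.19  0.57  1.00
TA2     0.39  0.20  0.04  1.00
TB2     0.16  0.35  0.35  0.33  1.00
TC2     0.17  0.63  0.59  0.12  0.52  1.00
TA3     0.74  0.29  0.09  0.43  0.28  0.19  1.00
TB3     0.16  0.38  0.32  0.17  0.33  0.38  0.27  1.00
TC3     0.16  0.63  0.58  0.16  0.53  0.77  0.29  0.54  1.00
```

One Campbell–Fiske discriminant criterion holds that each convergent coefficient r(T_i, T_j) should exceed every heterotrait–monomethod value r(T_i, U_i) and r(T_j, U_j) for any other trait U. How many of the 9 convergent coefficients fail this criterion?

Checking each validity diagonal entry against its comparison values:
TA (methods 1·2): 0.39 vs {0.35, 0.33, 0.19, 0.12} → pass.
TA (methods 1·3): 0.74 vs {0.35, 0.27, 0.19, 0.29} → pass.
TA (methods 2·3): 0.43 vs {0.33, 0.27, 0.12, 0.29} → pass.
TB (methods 1·2): 0.35 vs {0.35, 0.33, 0.57, 0.52} → fail.
TB (methods 1·3): 0.38 vs {0.35, 0.27, 0.57, 0.54} → fail.
TB (methods 2·3): 0.33 vs {0.33, 0.27, 0.52, 0.54} → fail.
TC (methods 1·2): 0.59 vs {0.19, 0.12, 0.57, 0.52} → pass.
TC (methods 1·3): 0.58 vs {0.19, 0.29, 0.57, 0.54} → pass.
TC (methods 2·3): 0.77 vs {0.12, 0.29, 0.52, 0.54} → pass.
3 of 9 fail.

3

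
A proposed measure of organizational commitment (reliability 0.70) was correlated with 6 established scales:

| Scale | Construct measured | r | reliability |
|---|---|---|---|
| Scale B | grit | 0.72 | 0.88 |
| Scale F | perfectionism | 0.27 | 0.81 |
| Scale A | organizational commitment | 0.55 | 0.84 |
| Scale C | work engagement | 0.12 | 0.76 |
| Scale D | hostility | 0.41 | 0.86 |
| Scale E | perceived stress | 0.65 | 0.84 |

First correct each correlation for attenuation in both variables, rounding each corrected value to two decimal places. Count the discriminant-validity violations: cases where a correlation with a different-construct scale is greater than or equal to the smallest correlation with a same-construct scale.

2

Disattenuated r (r / √(r_scale · r_new)):
  Scale B (disc): 0.72 / √(0.88·0.70) = 0.92
  Scale F (disc): 0.27 / √(0.81·0.70) = 0.36
  Scale A (conv): 0.55 / √(0.84·0.70) = 0.72
  Scale C (disc): 0.12 / √(0.76·0.70) = 0.16
  Scale D (disc): 0.41 / √(0.86·0.70) = 0.53
  Scale E (disc): 0.65 / √(0.84·0.70) = 0.85
Smallest convergent = 0.72. Discriminant values: 0.92, 0.36, 0.16, 0.53, 0.85; count ≥ 0.72 → 2.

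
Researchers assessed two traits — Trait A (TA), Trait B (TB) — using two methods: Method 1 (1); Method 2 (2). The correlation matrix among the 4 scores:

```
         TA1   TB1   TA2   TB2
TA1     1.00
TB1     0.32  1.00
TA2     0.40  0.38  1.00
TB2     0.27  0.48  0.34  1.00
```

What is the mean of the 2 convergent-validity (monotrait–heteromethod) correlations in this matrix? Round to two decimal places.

Convergent values: 0.40, 0.48; mean = 0.88/2 = 0.44.

0.44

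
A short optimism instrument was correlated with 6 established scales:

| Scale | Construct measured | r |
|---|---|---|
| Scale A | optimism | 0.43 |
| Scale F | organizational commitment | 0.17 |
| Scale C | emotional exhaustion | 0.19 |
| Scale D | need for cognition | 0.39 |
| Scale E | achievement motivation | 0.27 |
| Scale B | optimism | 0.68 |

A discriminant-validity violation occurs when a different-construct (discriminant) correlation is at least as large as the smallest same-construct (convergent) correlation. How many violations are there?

Convergent (same construct = optimism): Scale A, Scale B.
Smallest convergent = 0.43. Discriminant values: 0.17, 0.19, 0.39, 0.27; count ≥ 0.43 → 0.

0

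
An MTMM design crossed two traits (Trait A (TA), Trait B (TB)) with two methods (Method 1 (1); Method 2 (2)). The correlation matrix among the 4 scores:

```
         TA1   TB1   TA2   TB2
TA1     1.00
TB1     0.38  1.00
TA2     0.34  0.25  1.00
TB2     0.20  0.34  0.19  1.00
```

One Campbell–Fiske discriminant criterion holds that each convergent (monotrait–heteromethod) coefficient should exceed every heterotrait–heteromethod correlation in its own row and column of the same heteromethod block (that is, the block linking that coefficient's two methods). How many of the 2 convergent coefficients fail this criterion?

0

Each convergent coefficient versus the relevant comparison correlations:
TA (methods 1·2): 0.34 vs {0.20, 0.25} → pass.
TB (methods 1·2): 0.34 vs {0.25, 0.20} → pass.
0 of 2 fail.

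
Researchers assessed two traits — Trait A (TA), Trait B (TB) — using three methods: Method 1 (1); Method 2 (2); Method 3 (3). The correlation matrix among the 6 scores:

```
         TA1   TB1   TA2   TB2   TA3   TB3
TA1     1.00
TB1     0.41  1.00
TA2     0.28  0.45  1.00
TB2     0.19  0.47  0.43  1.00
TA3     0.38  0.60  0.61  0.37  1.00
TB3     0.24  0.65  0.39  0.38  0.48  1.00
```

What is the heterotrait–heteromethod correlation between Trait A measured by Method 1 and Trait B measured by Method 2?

0.19

Different traits and methods: r(TA1, TB2) = 0.19.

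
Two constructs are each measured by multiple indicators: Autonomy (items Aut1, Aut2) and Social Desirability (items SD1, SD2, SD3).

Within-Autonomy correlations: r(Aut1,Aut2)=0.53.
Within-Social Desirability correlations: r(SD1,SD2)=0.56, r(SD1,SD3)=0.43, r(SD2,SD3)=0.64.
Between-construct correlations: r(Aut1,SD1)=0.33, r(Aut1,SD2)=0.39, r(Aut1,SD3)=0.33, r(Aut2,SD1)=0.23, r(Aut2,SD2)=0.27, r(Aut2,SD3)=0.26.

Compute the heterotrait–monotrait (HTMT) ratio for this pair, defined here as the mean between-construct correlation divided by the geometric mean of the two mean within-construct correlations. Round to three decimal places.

Mean heterotrait r = 1.81/6 = 0.3017.
Mean within-Aut = 0.53/1 = 0.5300; mean within-SD = 1.63/3 = 0.5433.
Geometric mean = √(0.5300 × 0.5433) = 0.5366.
HTMT = 0.3017 / 0.5366 = 0.562.

0.562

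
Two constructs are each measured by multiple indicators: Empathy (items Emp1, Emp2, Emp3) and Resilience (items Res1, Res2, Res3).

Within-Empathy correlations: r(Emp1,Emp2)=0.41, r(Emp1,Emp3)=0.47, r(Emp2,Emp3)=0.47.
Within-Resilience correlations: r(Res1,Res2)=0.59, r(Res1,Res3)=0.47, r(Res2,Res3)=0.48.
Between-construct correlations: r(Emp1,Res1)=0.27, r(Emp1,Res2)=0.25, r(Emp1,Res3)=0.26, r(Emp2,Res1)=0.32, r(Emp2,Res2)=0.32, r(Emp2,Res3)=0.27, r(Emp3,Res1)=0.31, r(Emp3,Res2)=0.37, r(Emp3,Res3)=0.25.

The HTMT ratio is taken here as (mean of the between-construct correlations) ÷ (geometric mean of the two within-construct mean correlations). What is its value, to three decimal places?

0.606

Between-construct mean = 2.62/9 = 0.2911.
Mean within-Emp = 1.35/3 = 0.4500; mean within-Res = 1.54/3 = 0.5133.
Geometric mean = √(0.4500 × 0.5133) = 0.4806.
HTMT = 0.2911 / 0.4806 = 0.606.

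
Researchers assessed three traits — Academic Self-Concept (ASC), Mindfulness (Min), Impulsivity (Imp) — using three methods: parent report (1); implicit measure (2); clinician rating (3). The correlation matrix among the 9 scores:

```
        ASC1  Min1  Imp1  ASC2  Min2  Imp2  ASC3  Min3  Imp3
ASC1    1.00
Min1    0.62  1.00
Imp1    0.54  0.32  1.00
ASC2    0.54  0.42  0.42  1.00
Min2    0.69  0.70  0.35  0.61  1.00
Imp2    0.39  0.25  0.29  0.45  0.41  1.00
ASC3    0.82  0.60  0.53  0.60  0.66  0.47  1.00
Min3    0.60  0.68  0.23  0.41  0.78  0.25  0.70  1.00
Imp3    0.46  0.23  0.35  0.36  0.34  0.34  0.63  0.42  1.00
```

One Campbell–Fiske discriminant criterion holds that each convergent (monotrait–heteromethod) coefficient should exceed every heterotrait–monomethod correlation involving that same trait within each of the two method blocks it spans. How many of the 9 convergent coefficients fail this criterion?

6

Each convergent coefficient versus the relevant comparison correlations:
ASC (methods 1·2): 0.54 vs {0.62, 0.61, 0.54, 0.45} → fail.
ASC (methods 1·3): 0.82 vs {0.62, 0.70, 0.54, 0.63} → pass.
ASC (methods 2·3): 0.60 vs {0.61, 0.70, 0.45, 0.63} → fail.
Min (methods 1·2): 0.70 vs {0.62, 0.61, 0.32, 0.41} → pass.
Min (methods 1·3): 0.68 vs {0.62, 0.70, 0.32, 0.42} → fail.
Min (methods 2·3): 0.78 vs {0.61, 0.70, 0.41, 0.42} → pass.
Imp (methods 1·2): 0.29 vs {0.54, 0.45, 0.32, 0.41} → fail.
Imp (methods 1·3): 0.35 vs {0.54, 0.63, 0.32, 0.42} → fail.
Imp (methods 2·3): 0.34 vs {0.45, 0.63, 0.41, 0.42} → fail.
6 of 9 fail.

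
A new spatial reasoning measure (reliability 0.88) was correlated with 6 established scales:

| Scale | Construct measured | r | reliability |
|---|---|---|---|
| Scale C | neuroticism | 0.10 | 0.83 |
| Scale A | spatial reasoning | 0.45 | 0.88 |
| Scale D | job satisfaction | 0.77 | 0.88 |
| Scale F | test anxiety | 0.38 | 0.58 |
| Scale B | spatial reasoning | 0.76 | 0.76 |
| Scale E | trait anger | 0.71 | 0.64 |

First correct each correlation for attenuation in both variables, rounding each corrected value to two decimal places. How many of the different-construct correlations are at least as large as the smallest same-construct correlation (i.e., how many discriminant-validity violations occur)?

3

Disattenuated r (r / √(r_scale · r_new)):
  Scale C (disc): 0.10 / √(0.83·0.88) = 0.12
  Scale A (conv): 0.45 / √(0.88·0.88) = 0.51
  Scale D (disc): 0.77 / √(0.88·0.88) = 0.88
  Scale F (disc): 0.38 / √(0.58·0.88) = 0.53
  Scale B (conv): 0.76 / √(0.76·0.88) = 0.93
  Scale E (disc): 0.71 / √(0.64·0.88) = 0.95
Smallest convergent = 0.51. Discriminant values: 0.12, 0.88, 0.53, 0.95; count ≥ 0.51 → 3.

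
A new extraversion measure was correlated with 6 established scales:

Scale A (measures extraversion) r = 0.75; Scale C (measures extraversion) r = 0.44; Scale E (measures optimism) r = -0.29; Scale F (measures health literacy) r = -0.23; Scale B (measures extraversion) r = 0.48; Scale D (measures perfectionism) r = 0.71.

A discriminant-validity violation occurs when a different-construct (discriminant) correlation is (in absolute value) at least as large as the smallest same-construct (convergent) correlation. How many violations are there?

Convergent (same construct = extraversion): Scale A, Scale C, Scale B.
Smallest convergent = 0.44. Discriminant |r|: 0.29, 0.23, 0.71; count ≥ 0.44 → 1.

1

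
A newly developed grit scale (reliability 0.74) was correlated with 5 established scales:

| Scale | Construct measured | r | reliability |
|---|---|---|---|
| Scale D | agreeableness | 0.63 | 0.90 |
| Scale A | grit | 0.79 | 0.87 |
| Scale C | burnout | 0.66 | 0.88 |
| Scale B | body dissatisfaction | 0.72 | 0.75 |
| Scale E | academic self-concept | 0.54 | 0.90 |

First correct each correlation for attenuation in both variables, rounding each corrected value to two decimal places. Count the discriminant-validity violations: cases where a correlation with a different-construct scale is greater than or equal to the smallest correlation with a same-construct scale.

Disattenuated r (r / √(r_scale · r_new)):
  Scale D (disc): 0.63 / √(0.90·0.74) = 0.77
  Scale A (conv): 0.79 / √(0.87·0.74) = 0.98
  Scale C (disc): 0.66 / √(0.88·0.74) = 0.82
  Scale B (disc): 0.72 / √(0.75·0.74) = 0.97
  Scale E (disc): 0.54 / √(0.90·0.74) = 0.66
Smallest convergent = 0.98. Discriminant values: 0.77, 0.82, 0.97, 0.66; count ≥ 0.98 → 0.

0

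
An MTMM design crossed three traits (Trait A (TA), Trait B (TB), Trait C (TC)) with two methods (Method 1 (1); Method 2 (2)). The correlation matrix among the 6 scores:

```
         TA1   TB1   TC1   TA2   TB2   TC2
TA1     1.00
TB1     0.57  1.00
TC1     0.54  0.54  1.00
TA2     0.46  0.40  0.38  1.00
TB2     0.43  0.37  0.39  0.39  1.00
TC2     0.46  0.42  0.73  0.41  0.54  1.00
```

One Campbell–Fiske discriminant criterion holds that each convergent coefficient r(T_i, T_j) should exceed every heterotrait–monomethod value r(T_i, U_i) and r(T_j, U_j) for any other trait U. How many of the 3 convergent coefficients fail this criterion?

2

Checking each validity diagonal entry against its comparison values:
TA (methods 1·2): 0.46 vs {0.57, 0.39, 0.54, 0.41} → fail.
TB (methods 1·2): 0.37 vs {0.57, 0.39, 0.54, 0.54} → fail.
TC (methods 1·2): 0.73 vs {0.54, 0.41, 0.54, 0.54} → pass.
2 of 3 fail.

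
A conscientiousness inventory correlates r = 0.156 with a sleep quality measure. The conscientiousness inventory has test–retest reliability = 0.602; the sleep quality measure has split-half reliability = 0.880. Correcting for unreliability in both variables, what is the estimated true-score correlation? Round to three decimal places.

0.214

r_true = r_obs / √(r_xx · r_yy) = 0.156 / √(0.602 × 0.880) = 0.156 / √0.529760 = 0.156 / 0.7278 ≈ 0.214.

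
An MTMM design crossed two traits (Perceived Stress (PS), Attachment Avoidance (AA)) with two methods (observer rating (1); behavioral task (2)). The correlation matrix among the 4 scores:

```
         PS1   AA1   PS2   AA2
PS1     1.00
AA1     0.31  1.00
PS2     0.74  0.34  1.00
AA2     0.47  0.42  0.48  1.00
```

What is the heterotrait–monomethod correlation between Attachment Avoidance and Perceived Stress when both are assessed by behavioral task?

0.48

Different traits, same method: r(AA2, PS2) = 0.48.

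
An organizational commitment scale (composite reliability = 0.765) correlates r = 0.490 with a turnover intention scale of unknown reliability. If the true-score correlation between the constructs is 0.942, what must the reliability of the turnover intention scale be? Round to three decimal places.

r_true = r_obs / √(r_xx · r_yy) ⇒ 0.942 = 0.490 / √(0.765 · r_yy).
√(0.765 · r_yy) = 0.490 / 0.942 = 0.5202; 0.765 · r_yy = 0.2706; r_yy = 0.2706 / 0.765 ≈ 0.354.

0.354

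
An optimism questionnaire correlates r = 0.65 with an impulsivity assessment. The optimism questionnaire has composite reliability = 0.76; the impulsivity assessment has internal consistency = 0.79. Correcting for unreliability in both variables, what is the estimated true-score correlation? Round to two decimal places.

0.84

r_true = r_obs / √(r_xx · r_yy) = 0.65 / √(0.76 × 0.79) = 0.65 / √0.6004 = 0.65 / 0.7749 ≈ 0.84.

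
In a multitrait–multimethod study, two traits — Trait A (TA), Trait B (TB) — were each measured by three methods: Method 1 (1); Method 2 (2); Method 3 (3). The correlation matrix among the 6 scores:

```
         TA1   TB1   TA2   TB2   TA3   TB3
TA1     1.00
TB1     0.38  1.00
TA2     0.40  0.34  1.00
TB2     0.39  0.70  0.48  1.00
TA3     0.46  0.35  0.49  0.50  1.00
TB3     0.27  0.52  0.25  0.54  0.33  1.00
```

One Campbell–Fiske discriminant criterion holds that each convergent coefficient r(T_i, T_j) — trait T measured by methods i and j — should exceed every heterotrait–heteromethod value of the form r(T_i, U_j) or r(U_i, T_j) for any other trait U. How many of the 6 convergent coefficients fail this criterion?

1

Convergent coefficients and their comparison sets:
TA (methods 1·2): 0.40 vs {0.39, 0.34} → pass.
TA (methods 1·3): 0.46 vs {0.27, 0.35} → pass.
TA (methods 2·3): 0.49 vs {0.25, 0.50} → fail.
TB (methods 1·2): 0.70 vs {0.34, 0.39} → pass.
TB (methods 1·3): 0.52 vs {0.35, 0.27} → pass.
TB (methods 2·3): 0.54 vs {0.50, 0.25} → pass.
1 of 6 fail.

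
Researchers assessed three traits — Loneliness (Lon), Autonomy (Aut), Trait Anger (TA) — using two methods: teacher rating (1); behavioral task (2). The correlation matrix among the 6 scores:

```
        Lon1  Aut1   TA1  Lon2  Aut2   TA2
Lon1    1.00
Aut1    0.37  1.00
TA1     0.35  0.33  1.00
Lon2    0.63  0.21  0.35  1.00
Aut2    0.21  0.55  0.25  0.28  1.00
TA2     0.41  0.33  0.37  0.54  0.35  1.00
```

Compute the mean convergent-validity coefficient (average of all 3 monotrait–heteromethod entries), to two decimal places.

Convergent values: 0.63, 0.55, 0.37; mean = 1.55/3 = 0.52.

0.52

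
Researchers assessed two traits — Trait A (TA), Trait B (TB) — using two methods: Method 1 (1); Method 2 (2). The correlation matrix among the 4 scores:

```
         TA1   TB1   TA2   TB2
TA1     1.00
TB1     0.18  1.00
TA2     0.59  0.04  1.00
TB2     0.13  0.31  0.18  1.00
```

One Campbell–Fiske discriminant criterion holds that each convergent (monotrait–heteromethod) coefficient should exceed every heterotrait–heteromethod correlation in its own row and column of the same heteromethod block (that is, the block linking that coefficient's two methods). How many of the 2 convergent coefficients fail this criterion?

0

Checking each validity diagonal entry against its comparison values:
TA (methods 1·2): 0.59 vs {0.13, 0.04} → pass.
TB (methods 1·2): 0.31 vs {0.04, 0.13} → pass.
0 of 2 fail.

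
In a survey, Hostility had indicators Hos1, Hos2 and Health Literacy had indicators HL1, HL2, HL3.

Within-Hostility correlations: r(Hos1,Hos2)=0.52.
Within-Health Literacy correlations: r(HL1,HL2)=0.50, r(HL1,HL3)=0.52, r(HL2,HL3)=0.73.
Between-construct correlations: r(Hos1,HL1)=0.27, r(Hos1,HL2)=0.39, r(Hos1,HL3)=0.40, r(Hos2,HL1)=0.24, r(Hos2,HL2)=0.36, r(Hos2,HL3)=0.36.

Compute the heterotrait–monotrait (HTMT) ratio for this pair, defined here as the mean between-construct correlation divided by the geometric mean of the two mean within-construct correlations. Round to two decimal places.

Mean between = 2.02/6 = 0.3367.
Mean within-Hos = 0.52/1 = 0.5200; mean within-HL = 1.75/3 = 0.5833.
Geometric mean = √(0.5200 × 0.5833) = 0.5507.
HTMT = 0.3367 / 0.5507 = 0.61.

0.61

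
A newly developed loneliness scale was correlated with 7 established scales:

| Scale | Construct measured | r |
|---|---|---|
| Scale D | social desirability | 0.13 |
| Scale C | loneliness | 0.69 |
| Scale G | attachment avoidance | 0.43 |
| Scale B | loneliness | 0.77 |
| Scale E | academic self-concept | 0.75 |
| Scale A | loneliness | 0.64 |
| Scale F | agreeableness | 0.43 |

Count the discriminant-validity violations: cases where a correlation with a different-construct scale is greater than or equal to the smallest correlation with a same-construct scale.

Convergent (same construct = loneliness): Scale C, Scale B, Scale A.
Smallest convergent = 0.64. Discriminant values: 0.13, 0.43, 0.75, 0.43; count ≥ 0.64 → 1.

1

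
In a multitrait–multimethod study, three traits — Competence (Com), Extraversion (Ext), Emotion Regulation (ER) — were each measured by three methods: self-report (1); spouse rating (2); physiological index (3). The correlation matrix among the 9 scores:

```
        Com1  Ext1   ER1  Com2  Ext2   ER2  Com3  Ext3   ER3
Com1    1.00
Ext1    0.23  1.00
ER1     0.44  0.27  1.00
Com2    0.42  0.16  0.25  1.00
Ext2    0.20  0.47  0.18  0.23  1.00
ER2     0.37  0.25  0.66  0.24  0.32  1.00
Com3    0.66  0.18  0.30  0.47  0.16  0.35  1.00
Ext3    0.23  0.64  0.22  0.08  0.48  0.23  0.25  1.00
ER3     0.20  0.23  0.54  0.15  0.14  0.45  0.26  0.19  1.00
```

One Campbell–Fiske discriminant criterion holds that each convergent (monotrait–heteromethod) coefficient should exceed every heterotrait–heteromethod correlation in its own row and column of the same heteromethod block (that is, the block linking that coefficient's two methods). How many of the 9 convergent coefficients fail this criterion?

Each convergent coefficient versus the relevant comparison correlations:
Com (methods 1·2): 0.42 vs {0.20, 0.16, 0.37, 0.25} → pass.
Com (methods 1·3): 0.66 vs {0.23, 0.18, 0.20, 0.30} → pass.
Com (methods 2·3): 0.47 vs {0.08, 0.16, 0.15, 0.35} → pass.
Ext (methods 1·2): 0.47 vs {0.16, 0.20, 0.25, 0.18} → pass.
Ext (methods 1·3): 0.64 vs {0.18, 0.23, 0.23, 0.22} → pass.
Ext (methods 2·3): 0.48 vs {0.16, 0.08, 0.14, 0.23} → pass.
ER (methods 1·2): 0.66 vs {0.25, 0.37, 0.18, 0.25} → pass.
ER (methods 1·3): 0.54 vs {0.30, 0.20, 0.22, 0.23} → pass.
ER (methods 2·3): 0.45 vs {0.35, 0.15, 0.23, 0.14} → pass.
0 of 9 fail.

0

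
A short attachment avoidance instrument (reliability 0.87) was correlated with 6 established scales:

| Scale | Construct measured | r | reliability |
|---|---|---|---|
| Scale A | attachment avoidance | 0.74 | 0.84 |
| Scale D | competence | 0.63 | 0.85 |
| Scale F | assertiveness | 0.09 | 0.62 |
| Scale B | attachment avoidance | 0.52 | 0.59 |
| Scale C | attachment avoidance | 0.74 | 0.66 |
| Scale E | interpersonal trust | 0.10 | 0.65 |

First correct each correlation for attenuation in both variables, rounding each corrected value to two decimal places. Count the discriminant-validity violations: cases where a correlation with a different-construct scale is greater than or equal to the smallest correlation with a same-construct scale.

1

Disattenuated r (r / √(r_scale · r_new)):
  Scale A (conv): 0.74 / √(0.84·0.87) = 0.87
  Scale D (disc): 0.63 / √(0.85·0.87) = 0.73
  Scale F (disc): 0.09 / √(0.62·0.87) = 0.12
  Scale B (conv): 0.52 / √(0.59·0.87) = 0.73
  Scale C (conv): 0.74 / √(0.66·0.87) = 0.98
  Scale E (disc): 0.10 / √(0.65·0.87) = 0.13
Smallest convergent = 0.73. Discriminant values: 0.73, 0.12, 0.13; count ≥ 0.73 → 1.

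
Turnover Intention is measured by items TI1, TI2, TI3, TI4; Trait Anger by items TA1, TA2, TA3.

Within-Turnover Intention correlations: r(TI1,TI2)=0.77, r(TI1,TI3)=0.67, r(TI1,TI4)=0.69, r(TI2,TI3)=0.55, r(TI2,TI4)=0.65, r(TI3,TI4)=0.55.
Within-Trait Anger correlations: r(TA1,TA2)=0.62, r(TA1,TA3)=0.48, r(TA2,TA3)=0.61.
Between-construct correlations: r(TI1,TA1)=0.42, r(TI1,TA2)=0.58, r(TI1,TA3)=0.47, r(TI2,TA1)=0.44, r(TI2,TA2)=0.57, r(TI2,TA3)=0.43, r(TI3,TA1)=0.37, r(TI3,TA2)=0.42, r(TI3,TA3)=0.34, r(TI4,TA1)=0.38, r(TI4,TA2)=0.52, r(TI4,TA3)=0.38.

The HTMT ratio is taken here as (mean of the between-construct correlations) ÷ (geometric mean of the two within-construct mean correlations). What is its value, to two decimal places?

Mean between = 5.32/12 = 0.4433.
Mean within-TI = 3.88/6 = 0.6467; mean within-TA = 1.71/3 = 0.5700.
Geometric mean = √(0.6467 × 0.5700) = 0.6071.
HTMT = 0.4433 / 0.6071 = 0.73.

0.73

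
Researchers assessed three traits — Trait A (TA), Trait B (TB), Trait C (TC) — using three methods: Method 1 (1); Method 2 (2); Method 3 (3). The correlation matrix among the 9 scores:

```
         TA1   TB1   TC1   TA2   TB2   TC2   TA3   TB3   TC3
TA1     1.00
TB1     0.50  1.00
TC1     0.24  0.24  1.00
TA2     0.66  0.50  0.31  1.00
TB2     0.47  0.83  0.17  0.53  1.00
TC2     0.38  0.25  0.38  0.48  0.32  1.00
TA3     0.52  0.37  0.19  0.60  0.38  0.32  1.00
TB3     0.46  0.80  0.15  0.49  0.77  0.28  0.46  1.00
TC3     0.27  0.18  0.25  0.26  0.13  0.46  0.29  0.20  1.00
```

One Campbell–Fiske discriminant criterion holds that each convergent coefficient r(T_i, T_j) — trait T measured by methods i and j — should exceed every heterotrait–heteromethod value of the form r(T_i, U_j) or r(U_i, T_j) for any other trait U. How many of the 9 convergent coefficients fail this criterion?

Each convergent coefficient versus the relevant comparison correlations:
TA (methods 1·2): 0.66 vs {0.47, 0.50, 0.38, 0.31} → pass.
TA (methods 1·3): 0.52 vs {0.46, 0.37, 0.27, 0.19} → pass.
TA (methods 2·3): 0.60 vs {0.49, 0.38, 0.26, 0.32} → pass.
TB (methods 1·2): 0.83 vs {0.50, 0.47, 0.25, 0.17} → pass.
TB (methods 1·3): 0.80 vs {0.37, 0.46, 0.18, 0.15} → pass.
TB (methods 2·3): 0.77 vs {0.38, 0.49, 0.13, 0.28} → pass.
TC (methods 1·2): 0.38 vs {0.31, 0.38, 0.17, 0.25} → fail.
TC (methods 1·3): 0.25 vs {0.19, 0.27, 0.15, 0.18} → fail.
TC (methods 2·3): 0.46 vs {0.32, 0.26, 0.28, 0.13} → pass.
2 of 9 fail.

2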